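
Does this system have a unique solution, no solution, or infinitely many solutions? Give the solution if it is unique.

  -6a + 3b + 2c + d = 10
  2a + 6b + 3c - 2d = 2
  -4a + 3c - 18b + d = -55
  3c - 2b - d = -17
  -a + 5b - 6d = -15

a = 0, b = 3, c = -2, d = 5

Row-reduce the augmented matrix:
R1 ← R1 / (-6).
R2 ← R2 − 2·R1.
R3 ← R3 + 4·R1.
R5 ← R5 + 1·R1.
R2 ← R2 / (7).
R1 ← R1 + 1/2·R2.
R3 ← R3 + 20·R2.
R4 ← R4 + 2·R2.
R5 ← R5 − 9/2·R2.
R3 ← R3 / (85/7).
R1 ← R1 + 1/14·R3.
R2 ← R2 − 11/21·R3.
R4 ← R4 − 85/21·R3.
R5 ← R5 + 113/42·R3.
Swap R4 and R5.
R4 ← R4 / (-1033/170).
R1 ← R1 + 53/170·R4.
R2 ← R2 + 4/85·R4.
R3 ← R3 + 31/85·R4.
R5 reduces to 0 = 0, so the extra equation is consistent.
Reading off the reduced rows gives a = 0, b = 3, c = -2, d = 5.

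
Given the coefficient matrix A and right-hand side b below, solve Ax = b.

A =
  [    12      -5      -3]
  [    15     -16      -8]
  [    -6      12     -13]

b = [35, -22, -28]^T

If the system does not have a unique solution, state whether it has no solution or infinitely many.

x_1 = 6, x_2 = 5, x_3 = 4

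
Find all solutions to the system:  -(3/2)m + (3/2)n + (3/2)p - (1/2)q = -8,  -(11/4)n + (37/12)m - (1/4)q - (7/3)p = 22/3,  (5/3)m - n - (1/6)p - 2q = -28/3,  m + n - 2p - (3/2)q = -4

infinitely many solutions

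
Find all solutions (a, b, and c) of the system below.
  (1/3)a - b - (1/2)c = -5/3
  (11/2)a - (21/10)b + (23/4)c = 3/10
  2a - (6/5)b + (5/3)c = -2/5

no solution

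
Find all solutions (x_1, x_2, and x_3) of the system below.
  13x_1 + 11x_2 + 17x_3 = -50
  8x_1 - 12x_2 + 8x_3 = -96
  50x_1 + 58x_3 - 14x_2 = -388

infinitely many solutions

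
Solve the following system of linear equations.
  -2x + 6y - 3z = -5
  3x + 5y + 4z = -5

Row-reduce:
R1 ← R1 / (-2).
R2 ← R2 − 3·R1.
R2 ← R2 / (14).
R1 ← R1 + 3·R2.
Rank is 2 with 3 unknowns, leaving z free.

infinitely many solutions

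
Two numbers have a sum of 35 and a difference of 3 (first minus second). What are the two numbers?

first number: 19, second number: 16

Let x = first number, y = second number.
  x + y = 35
  x - y = 3
Row-reduce the augmented matrix:
R2 ← R2 − 1·R1.
R2 ← R2 / (-2).
R1 ← R1 − 1·R2.
Reading off the reduced rows gives x = 19, y = 16.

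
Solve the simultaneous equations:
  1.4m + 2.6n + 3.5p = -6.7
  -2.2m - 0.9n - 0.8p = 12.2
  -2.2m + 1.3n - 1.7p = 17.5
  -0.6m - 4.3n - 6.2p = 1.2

m = -6, n = 2, p = -1

Row-reduce the augmented matrix:
R1 ← R1 / (7/5).
R2 ← R2 + 11/5·R1.
R3 ← R3 + 11/5·R1.
R4 ← R4 + 3/5·R1.
R2 ← R2 / (223/70).
R1 ← R1 − 13/7·R2.
R3 ← R3 − 377/70·R2.
R4 ← R4 + 223/70·R2.
R3 ← R3 / (-1849/446).
R1 ← R1 + 107/446·R3.
R2 ← R2 − 329/223·R3.
R4 reduces to 0 = 0, so the extra equation is consistent.
Reading off the reduced rows gives m = -6, n = 2, p = -1.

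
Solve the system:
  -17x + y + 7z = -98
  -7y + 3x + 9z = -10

infinitely many solutions

Row-reduce:
R1 ← R1 / (-17).
R2 ← R2 − 3·R1.
R2 ← R2 / (-116/17).
R1 ← R1 + 1/17·R2.
Rank is 2 with 3 unknowns, leaving z free.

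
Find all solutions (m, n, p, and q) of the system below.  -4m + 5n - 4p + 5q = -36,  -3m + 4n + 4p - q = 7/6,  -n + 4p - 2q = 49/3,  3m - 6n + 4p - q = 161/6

Row-reduce the augmented matrix:
R1 ← R1 / (-4).
R2 ← R2 + 3·R1.
R4 ← R4 − 3·R1.
R2 ← R2 / (1/4).
R1 ← R1 + 5/4·R2.
R3 ← R3 + 1·R2.
R4 ← R4 + 9/4·R2.
R3 ← R3 / (32).
R1 ← R1 − 36·R3.
R2 ← R2 − 28·R3.
R4 ← R4 − 64·R3.
R4 ← R4 / (2).
R1 ← R1 + 11/8·R4.
R2 ← R2 + 5/8·R4.
R3 ← R3 + 21/32·R4.
Reading off the reduced rows gives m = 3/2, n = -5/3, p = 5/2, q = -7/3.

m = 3/2, n = -5/3, p = 5/2, q = -7/3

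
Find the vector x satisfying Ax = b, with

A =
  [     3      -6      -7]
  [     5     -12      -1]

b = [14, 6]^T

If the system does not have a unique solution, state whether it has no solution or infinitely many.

Row-reduce:
R1 ← R1 / (3).
R2 ← R2 − 5·R1.
R2 ← R2 / (-2).
R1 ← R1 + 2·R2.
Rank is 2 with 3 unknowns, leaving x_3 free.

infinitely many solutions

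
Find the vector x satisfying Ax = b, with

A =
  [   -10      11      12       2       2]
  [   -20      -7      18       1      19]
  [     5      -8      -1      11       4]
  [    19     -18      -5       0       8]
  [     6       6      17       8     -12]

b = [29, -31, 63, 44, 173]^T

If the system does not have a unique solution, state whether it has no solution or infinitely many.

Row-reduce the augmented matrix:
R1 ← R1 / (-10).
R2 ← R2 + 20·R1.
R3 ← R3 − 5·R1.
R4 ← R4 − 19·R1.
R5 ← R5 − 6·R1.
R2 ← R2 / (-29).
R1 ← R1 + 11/10·R2.
R3 ← R3 + 5/2·R2.
R4 ← R4 − 29/10·R2.
R5 ← R5 − 63/5·R2.
R3 ← R3 / (160/29).
R1 ← R1 + 141/145·R3.
R2 ← R2 − 6/29·R3.
R4 ← R4 − 86/5·R3.
R5 ← R5 − 3131/145·R3.
R4 ← R4 / (-27773/800).
R1 ← R1 − 3319/1600·R4.
R2 ← R2 + 57/160·R4.
R3 ← R3 − 711/320·R4.
R5 ← R5 + 64129/1600·R4.
R5 ← R5 / (-1155569/55546).
R1 ← R1 + 635/55546·R5.
R2 ← R2 + 18723/27773·R5.
R3 ← R3 − 43519/55546·R5.
R4 ← R4 + 1395/27773·R5.
Reading off the reduced rows gives x_1 = 5, x_2 = 1, x_3 = 5, x_4 = 5, x_5 = -1.

x_1 = 5, x_2 = 1, x_3 = 5, x_4 = 5, x_5 = -1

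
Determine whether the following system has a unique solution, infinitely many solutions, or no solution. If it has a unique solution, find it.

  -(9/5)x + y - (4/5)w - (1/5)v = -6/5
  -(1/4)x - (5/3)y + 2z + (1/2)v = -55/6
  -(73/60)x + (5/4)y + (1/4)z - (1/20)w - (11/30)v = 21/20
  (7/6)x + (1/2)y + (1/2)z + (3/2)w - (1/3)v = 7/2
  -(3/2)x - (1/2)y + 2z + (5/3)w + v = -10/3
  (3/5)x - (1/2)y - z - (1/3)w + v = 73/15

Row-reduce:
R1 ← R1 / (-9/5).
R2 ← R2 + 1/4·R1.
R3 ← R3 + 73/60·R1.
R4 ← R4 − 7/6·R1.
R5 ← R5 + 3/2·R1.
R6 ← R6 − 3/5·R1.
R2 ← R2 / (-65/36).
R1 ← R1 + 5/9·R2.
R3 ← R3 − 31/54·R2.
R4 ← R4 − 31/27·R2.
R5 ← R5 + 4/3·R2.
R6 ← R6 + 1/6·R2.
R3 ← R3 / (691/780).
R1 ← R1 + 8/13·R3.
R2 ← R2 + 72/65·R3.
R4 ← R4 − 691/390·R3.
R5 ← R5 − 34/65·R3.
R6 ← R6 + 77/65·R3.
Swap R4 and R5.
R4 ← R4 / (1341/691).
R1 ← R1 − 536/691·R4.
R2 ← R2 − 412/691·R4.
R3 ← R3 − 1231/2073·R4.
R6 ← R6 − 322/3455·R4.
Swap R5 and R6.
R5 ← R5 / (30589/40230).
R1 ← R1 + 1694/4023·R5.
R2 ← R2 + 2503/4023·R5.
R3 ← R3 + 7751/24138·R5.
R4 ← R4 − 3377/8046·R5.
Row 6 reduces to 0 = -1, a contradiction. The system is inconsistent.

no solution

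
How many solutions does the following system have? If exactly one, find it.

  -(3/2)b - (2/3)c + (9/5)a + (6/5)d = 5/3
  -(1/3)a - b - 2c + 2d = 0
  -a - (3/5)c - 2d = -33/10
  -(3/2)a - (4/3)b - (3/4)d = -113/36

Row-reduce the augmented matrix:
R1 ← R1 / (9/5).
R2 ← R2 + 1/3·R1.
R3 ← R3 + 1·R1.
R4 ← R4 + 3/2·R1.
R2 ← R2 / (-23/18).
R1 ← R1 + 5/6·R2.
R3 ← R3 + 5/6·R2.
R4 ← R4 + 31/12·R2.
R3 ← R3 / (143/345).
R1 ← R1 − 70/69·R3.
R2 ← R2 − 344/207·R3.
R4 ← R4 − 2321/621·R3.
R4 ← R4 / (9757/468).
R1 ← R1 − 862/143·R4.
R2 ← R2 − 4040/429·R4.
R3 ← R3 + 960/143·R4.
Reading off the reduced rows gives a = 1, b = 2/3, c = 1/2, d = 1.

a = 1, b = 2/3, c = 1/2, d = 1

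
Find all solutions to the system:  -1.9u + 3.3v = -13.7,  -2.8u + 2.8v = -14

Row-reduce the augmented matrix:
R1 ← R1 / (-19/10).
R2 ← R2 + 14/5·R1.
R2 ← R2 / (-196/95).
R1 ← R1 + 33/19·R2.
Reading off the reduced rows gives u = 2, v = -3.

u = 2, v = -3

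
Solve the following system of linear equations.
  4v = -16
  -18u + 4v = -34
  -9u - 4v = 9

no solution

Row-reduce:
Swap R1 and R2.
R1 ← R1 / (-18).
R3 ← R3 + 9·R1.
R2 ← R2 / (4).
R1 ← R1 + 2/9·R2.
R3 ← R3 + 6·R2.
Row 3 reduces to 0 = 2, a contradiction. The system is inconsistent.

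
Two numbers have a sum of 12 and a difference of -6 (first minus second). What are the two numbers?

Let x = first number, y = second number.
  x + y = 12
  x - y = -6
Row-reduce the augmented matrix:
R2 ← R2 − 1·R1.
R2 ← R2 / (-2).
R1 ← R1 − 1·R2.
Reading off the reduced rows gives x = 3, y = 9.

first number: 3, second number: 9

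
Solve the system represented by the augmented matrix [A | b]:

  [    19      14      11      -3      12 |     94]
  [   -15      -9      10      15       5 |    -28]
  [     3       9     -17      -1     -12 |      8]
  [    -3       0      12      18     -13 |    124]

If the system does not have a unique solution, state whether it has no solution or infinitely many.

infinitely many solutions

Row-reduce:
R1 ← R1 / (19).
R2 ← R2 + 15·R1.
R3 ← R3 − 3·R1.
R4 ← R4 + 3·R1.
R2 ← R2 / (39/19).
R1 ← R1 − 14/19·R2.
R3 ← R3 − 129/19·R2.
R4 ← R4 − 42/19·R2.
R3 ← R3 / (-1047/13).
R1 ← R1 + 239/39·R3.
R2 ← R2 − 355/39·R3.
R4 ← R4 + 83/13·R3.
R4 ← R4 / (7619/1047).
R1 ← R1 + 4627/3141·R4.
R2 ← R2 − 4310/3141·R4.
R3 ← R3 − 550/1047·R4.
Rank is 4 with 5 unknowns, leaving x_5 free.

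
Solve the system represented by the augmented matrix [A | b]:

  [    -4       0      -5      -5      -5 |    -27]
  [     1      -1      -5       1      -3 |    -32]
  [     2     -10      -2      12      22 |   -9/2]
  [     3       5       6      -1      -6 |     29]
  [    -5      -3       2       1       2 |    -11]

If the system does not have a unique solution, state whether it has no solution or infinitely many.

no solution

Row-reduce:
R1 ← R1 / (-4).
R2 ← R2 − 1·R1.
R3 ← R3 − 2·R1.
R4 ← R4 − 3·R1.
R5 ← R5 + 5·R1.
R2 ← R2 / (-1).
R3 ← R3 + 10·R2.
R4 ← R4 − 5·R2.
R5 ← R5 + 3·R2.
R3 ← R3 / (58).
R1 ← R1 − 5/4·R3.
R2 ← R2 − 25/4·R3.
R4 ← R4 + 29·R3.
R5 ← R5 − 27·R3.
Swap R4 and R5.
R4 ← R4 / (70/29).
R1 ← R1 − 115/116·R4.
R2 ← R2 + 121/116·R4.
R3 ← R3 − 6/29·R4.
Row 5 reduces to 0 = -1/4, a contradiction. The system is inconsistent.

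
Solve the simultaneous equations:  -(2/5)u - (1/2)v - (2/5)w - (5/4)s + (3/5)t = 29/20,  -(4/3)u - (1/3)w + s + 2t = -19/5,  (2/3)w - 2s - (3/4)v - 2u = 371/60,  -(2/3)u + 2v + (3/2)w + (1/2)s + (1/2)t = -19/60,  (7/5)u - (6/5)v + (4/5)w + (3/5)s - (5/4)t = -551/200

Row-reduce the augmented matrix:
R1 ← R1 / (-2/5).
R2 ← R2 + 4/3·R1.
R3 ← R3 + 2·R1.
R4 ← R4 + 2/3·R1.
R5 ← R5 − 7/5·R1.
R2 ← R2 / (5/3).
R1 ← R1 − 5/4·R2.
R3 ← R3 − 7/4·R2.
R4 ← R4 − 17/6·R2.
R5 ← R5 + 59/20·R2.
R3 ← R3 / (97/60).
R1 ← R1 − 1/4·R3.
R2 ← R2 − 3/5·R3.
R4 ← R4 − 7/15·R3.
R5 ← R5 − 117/100·R3.
R4 ← R4 / (-1137/194).
R1 ← R1 + 441/776·R4.
R2 ← R2 − 343/97·R4.
R3 ← R3 + 141/194·R4.
R5 ← R5 − 4827/776·R4.
R5 ← R5 / (51689/15160).
R1 ← R1 + 3249/3032·R5.
R2 ← R2 − 1517/1137·R5.
R3 ← R3 + 1441/758·R5.
R4 ← R4 + 71/1137·R5.
Reading off the reduced rows gives u = -2, v = 1, w = -1, s = -9/5, t = -5/2.

u = -2, v = 1, w = -1, s = -9/5, t = -5/2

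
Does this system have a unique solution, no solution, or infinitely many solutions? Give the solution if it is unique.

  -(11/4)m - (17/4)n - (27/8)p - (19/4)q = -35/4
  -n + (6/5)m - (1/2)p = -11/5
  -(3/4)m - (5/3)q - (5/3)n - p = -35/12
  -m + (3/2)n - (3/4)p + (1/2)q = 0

Row-reduce:
R1 ← R1 / (-11/4).
R2 ← R2 − 6/5·R1.
R3 ← R3 + 3/4·R1.
R4 ← R4 + 1·R1.
R2 ← R2 / (-157/55).
R1 ← R1 − 17/11·R2.
R3 ← R3 + 67/132·R2.
R4 ← R4 − 67/22·R2.
R3 ← R3 / (511/1884).
R1 ← R1 − 25/157·R3.
R2 ← R2 − 217/314·R3.
R4 ← R4 + 511/314·R3.
Rank is 3 with 4 unknowns, leaving q free.

infinitely many solutions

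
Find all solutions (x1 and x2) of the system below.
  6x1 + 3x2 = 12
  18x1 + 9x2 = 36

infinitely many solutions

Row-reduce:
R1 ← R1 / (6).
R2 ← R2 − 18·R1.
Rank is 1 with 2 unknowns, leaving x2 free.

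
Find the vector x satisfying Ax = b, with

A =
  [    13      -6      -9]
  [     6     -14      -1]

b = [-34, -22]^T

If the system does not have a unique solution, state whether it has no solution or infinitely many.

infinitely many solutions

Row-reduce:
R1 ← R1 / (13).
R2 ← R2 − 6·R1.
R2 ← R2 / (-146/13).
R1 ← R1 + 6/13·R2.
Rank is 2 with 3 unknowns, leaving x_3 free.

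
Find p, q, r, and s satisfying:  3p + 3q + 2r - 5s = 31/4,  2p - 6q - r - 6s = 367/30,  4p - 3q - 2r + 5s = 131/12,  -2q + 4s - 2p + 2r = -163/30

p = 8/3, q = -3/4, r = 0, s = -2/5

Row-reduce the augmented matrix:
R1 ← R1 / (3).
R2 ← R2 − 2·R1.
R3 ← R3 − 4·R1.
R4 ← R4 + 2·R1.
R2 ← R2 / (-8).
R1 ← R1 − 1·R2.
R3 ← R3 + 7·R2.
R3 ← R3 / (-21/8).
R1 ← R1 − 3/8·R3.
R2 ← R2 − 7/24·R3.
R4 ← R4 − 10/3·R3.
R4 ← R4 / (166/9).
R2 ← R2 − 17/9·R4.
R3 ← R3 + 16/3·R4.
Reading off the reduced rows gives p = 8/3, q = -3/4, r = 0, s = -2/5.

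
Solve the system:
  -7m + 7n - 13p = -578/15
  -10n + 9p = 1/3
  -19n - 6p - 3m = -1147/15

m = 13/5, n = 8/3, p = 3

Row-reduce the augmented matrix:
R1 ← R1 / (-7).
R3 ← R3 + 3·R1.
R2 ← R2 / (-10).
R1 ← R1 + 1·R2.
R3 ← R3 + 22·R2.
R3 ← R3 / (-708/35).
R1 ← R1 − 67/70·R3.
R2 ← R2 + 9/10·R3.
Reading off the reduced rows gives m = 13/5, n = 8/3, p = 3.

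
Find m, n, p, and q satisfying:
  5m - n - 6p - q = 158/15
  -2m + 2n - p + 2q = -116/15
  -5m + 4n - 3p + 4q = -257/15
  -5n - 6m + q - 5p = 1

m = 5/3, n = -11/5, p = 0, q = 0

Row-reduce the augmented matrix:
R1 ← R1 / (5).
R2 ← R2 + 2·R1.
R3 ← R3 + 5·R1.
R4 ← R4 + 6·R1.
R2 ← R2 / (8/5).
R1 ← R1 + 1/5·R2.
R3 ← R3 − 3·R2.
R4 ← R4 + 31/5·R2.
R3 ← R3 / (-21/8).
R1 ← R1 + 13/8·R3.
R2 ← R2 + 17/8·R3.
R4 ← R4 + 203/8·R3.
R4 ← R4 / (6).
R2 ← R2 − 1·R4.
Reading off the reduced rows gives m = 5/3, n = -11/5, p = 0, q = 0.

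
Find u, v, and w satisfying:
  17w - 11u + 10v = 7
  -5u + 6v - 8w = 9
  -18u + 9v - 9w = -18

Row-reduce the augmented matrix:
R1 ← R1 / (-11).
R2 ← R2 + 5·R1.
R3 ← R3 + 18·R1.
R2 ← R2 / (16/11).
R1 ← R1 + 10/11·R2.
R3 ← R3 + 81/11·R2.
R3 ← R3 / (-1863/16).
R1 ← R1 + 91/8·R3.
R2 ← R2 + 173/16·R3.
Reading off the reduced rows gives u = 3, v = 4, w = 0.

u = 3, v = 4, w = 0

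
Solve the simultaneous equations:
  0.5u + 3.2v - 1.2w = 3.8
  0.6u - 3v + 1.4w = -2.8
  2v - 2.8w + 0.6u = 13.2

u = 2, v = -1, w = -5

Row-reduce the augmented matrix:
R1 ← R1 / (1/2).
R2 ← R2 − 3/5·R1.
R3 ← R3 − 3/5·R1.
R2 ← R2 / (-171/25).
R1 ← R1 − 32/5·R2.
R3 ← R3 + 46/25·R2.
R3 ← R3 / (-1816/855).
R1 ← R1 − 44/171·R3.
R2 ← R2 + 71/171·R3.
Reading off the reduced rows gives u = 2, v = -1, w = -5.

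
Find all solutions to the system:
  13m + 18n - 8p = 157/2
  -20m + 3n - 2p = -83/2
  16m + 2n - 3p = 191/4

m = 5/2, n = 2, p = -5/4

Row-reduce the augmented matrix:
R1 ← R1 / (13).
R2 ← R2 + 20·R1.
R3 ← R3 − 16·R1.
R2 ← R2 / (399/13).
R1 ← R1 − 18/13·R2.
R3 ← R3 + 262/13·R2.
R3 ← R3 / (-339/133).
R1 ← R1 − 4/133·R3.
R2 ← R2 + 62/133·R3.
Reading off the reduced rows gives m = 5/2, n = 2, p = -5/4.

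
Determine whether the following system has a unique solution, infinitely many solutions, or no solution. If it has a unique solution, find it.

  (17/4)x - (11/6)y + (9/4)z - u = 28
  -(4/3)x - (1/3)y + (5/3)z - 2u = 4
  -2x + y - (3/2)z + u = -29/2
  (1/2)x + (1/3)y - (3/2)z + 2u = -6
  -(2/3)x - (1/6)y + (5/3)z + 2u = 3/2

no solution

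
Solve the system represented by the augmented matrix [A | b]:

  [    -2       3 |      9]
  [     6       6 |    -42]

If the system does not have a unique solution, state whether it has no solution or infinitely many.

Row-reduce the augmented matrix:
R1 ← R1 / (-2).
R2 ← R2 − 6·R1.
R2 ← R2 / (15).
R1 ← R1 + 3/2·R2.
Reading off the reduced rows gives x_1 = -6, x_2 = -1.

x_1 = -6, x_2 = -1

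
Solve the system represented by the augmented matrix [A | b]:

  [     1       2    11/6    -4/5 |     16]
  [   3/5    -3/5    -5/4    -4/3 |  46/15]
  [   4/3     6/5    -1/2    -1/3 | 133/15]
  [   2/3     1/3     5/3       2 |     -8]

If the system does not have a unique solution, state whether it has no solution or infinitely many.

Row-reduce the augmented matrix:
R2 ← R2 − 3/5·R1.
R3 ← R3 − 4/3·R1.
R4 ← R4 − 2/3·R1.
R2 ← R2 / (-9/5).
R1 ← R1 − 2·R2.
R3 ← R3 + 22/15·R2.
R4 ← R4 + 1·R2.
R3 ← R3 / (-139/135).
R1 ← R1 + 7/9·R3.
R2 ← R2 − 47/36·R3.
R4 ← R4 − 7/4·R3.
R4 ← R4 / (81599/15012).
R1 ← R1 + 393/139·R4.
R2 ← R2 − 11437/5004·R4.
R3 ← R3 + 2893/2085·R4.
Reading off the reduced rows gives x_1 = 0, x_2 = 6, x_3 = 0, x_4 = -5.

x_1 = 0, x_2 = 6, x_3 = 0, x_4 = -5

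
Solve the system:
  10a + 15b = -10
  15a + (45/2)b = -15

infinitely many solutions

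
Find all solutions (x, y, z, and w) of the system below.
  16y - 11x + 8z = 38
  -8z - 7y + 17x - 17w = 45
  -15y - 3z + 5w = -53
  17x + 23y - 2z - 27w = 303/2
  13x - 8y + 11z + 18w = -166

no solution

Row-reduce:
R1 ← R1 / (-11).
R2 ← R2 − 17·R1.
R4 ← R4 − 17·R1.
R5 ← R5 − 13·R1.
R2 ← R2 / (195/11).
R1 ← R1 + 16/11·R2.
R3 ← R3 + 15·R2.
R4 ← R4 − 525/11·R2.
R5 ← R5 − 120/11·R2.
R3 ← R3 / (9/13).
R1 ← R1 + 24/65·R3.
R2 ← R2 − 16/65·R3.
R4 ← R4 + 18/13·R3.
R5 ← R5 − 231/13·R3.
Swap R4 and R5.
R4 ← R4 / (808/3).
R1 ← R1 + 32/5·R4.
R2 ← R2 − 107/45·R4.
R3 ← R3 + 122/9·R4.
Row 5 reduces to 0 = 1/2, a contradiction. The system is inconsistent.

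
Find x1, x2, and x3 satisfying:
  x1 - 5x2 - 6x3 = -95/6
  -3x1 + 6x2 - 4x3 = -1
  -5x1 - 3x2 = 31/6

x1 = -4/3, x2 = 1/2, x3 = 2

Row-reduce the augmented matrix:
R2 ← R2 + 3·R1.
R3 ← R3 + 5·R1.
R2 ← R2 / (-9).
R1 ← R1 + 5·R2.
R3 ← R3 + 28·R2.
R3 ← R3 / (346/9).
R1 ← R1 − 56/9·R3.
R2 ← R2 − 22/9·R3.
Reading off the reduced rows gives x1 = -4/3, x2 = 1/2, x3 = 2.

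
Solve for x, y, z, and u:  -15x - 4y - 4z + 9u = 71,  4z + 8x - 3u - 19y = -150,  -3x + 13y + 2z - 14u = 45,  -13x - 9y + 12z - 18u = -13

Row-reduce the augmented matrix:
R1 ← R1 / (-15).
R2 ← R2 − 8·R1.
R3 ← R3 + 3·R1.
R4 ← R4 + 13·R1.
R2 ← R2 / (-317/15).
R1 ← R1 − 4/15·R2.
R3 ← R3 − 69/5·R2.
R4 ← R4 + 83/15·R2.
R3 ← R3 / (1274/317).
R1 ← R1 − 92/317·R3.
R2 ← R2 + 28/317·R3.
R4 ← R4 − 4748/317·R3.
R4 ← R4 / (17984/637).
R1 ← R1 − 305/637·R4.
R2 ← R2 + 37/91·R4.
R3 ← R3 + 2318/637·R4.
Reading off the reduced rows gives x = -5, y = 6, z = 4, u = 4.

x = -5, y = 6, z = 4, u = 4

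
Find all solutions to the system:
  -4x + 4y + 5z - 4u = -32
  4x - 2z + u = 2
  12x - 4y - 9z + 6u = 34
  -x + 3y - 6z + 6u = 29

no solution

Row-reduce:
R1 ← R1 / (-4).
R2 ← R2 − 4·R1.
R3 ← R3 − 12·R1.
R4 ← R4 + 1·R1.
R2 ← R2 / (4).
R1 ← R1 + 1·R2.
R3 ← R3 − 8·R2.
R4 ← R4 − 2·R2.
Swap R3 and R4.
R3 ← R3 / (-35/4).
R1 ← R1 + 1/2·R3.
R2 ← R2 − 3/4·R3.
Row 4 reduces to 0 = -2, a contradiction. The system is inconsistent.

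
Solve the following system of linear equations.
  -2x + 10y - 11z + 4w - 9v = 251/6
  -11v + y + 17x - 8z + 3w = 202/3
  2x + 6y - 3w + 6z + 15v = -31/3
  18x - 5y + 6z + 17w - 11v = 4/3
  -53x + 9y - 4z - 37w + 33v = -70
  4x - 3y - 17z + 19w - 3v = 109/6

x = 7/3, y = 5/3, z = -5/2, w = -5/3, v = -1

Row-reduce the augmented matrix:
R1 ← R1 / (-2).
R2 ← R2 − 17·R1.
R3 ← R3 − 2·R1.
R4 ← R4 − 18·R1.
R5 ← R5 + 53·R1.
R6 ← R6 − 4·R1.
R2 ← R2 / (86).
R1 ← R1 + 5·R2.
R3 ← R3 − 16·R2.
R4 ← R4 − 85·R2.
R5 ← R5 + 256·R2.
R6 ← R6 − 17·R2.
R3 ← R3 / (597/43).
R1 ← R1 + 69/172·R3.
R2 ← R2 + 203/172·R3.
R4 ← R4 − 1259/172·R3.
R5 ← R5 + 1259/86·R3.
R6 ← R6 + 3257/172·R3.
R4 ← R4 / (46643/2388).
R1 ← R1 + 15/796·R4.
R2 ← R2 + 167/2388·R4.
R3 ← R3 + 253/597·R4.
R5 ← R5 + 46643/1194·R4.
R6 ← R6 − 27847/2388·R4.
Swap R5 and R6.
R5 ← R5 / (1725309/46643).
R1 ← R1 − 1860/46643·R5.
R2 ← R2 − 37998/46643·R5.
R3 ← R3 − 57377/46643·R5.
R4 ← R4 + 41225/46643·R5.
R6 reduces to 0 = 0, so the extra equation is consistent.
Reading off the reduced rows gives x = 7/3, y = 5/3, z = -5/2, w = -5/3, v = -1.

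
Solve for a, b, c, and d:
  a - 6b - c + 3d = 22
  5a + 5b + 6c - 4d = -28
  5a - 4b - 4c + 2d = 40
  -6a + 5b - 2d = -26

Row-reduce the augmented matrix:
R2 ← R2 − 5·R1.
R3 ← R3 − 5·R1.
R4 ← R4 + 6·R1.
R2 ← R2 / (35).
R1 ← R1 + 6·R2.
R3 ← R3 − 26·R2.
R4 ← R4 + 31·R2.
R3 ← R3 / (-251/35).
R1 ← R1 − 31/35·R3.
R2 ← R2 − 11/35·R3.
R4 ← R4 − 131/35·R3.
R4 ← R4 / (-62/251).
R1 ← R1 + 30/251·R4.
R2 ← R2 + 124/251·R4.
R3 ← R3 + 39/251·R4.
Reading off the reduced rows gives a = 2, b = -4, c = -5, d = -3.

a = 2, b = -4, c = -5, d = -3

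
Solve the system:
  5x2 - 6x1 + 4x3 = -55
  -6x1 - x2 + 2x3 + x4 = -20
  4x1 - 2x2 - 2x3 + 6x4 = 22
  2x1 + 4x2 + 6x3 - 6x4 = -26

Row-reduce the augmented matrix:
R1 ← R1 / (-6).
R2 ← R2 + 6·R1.
R3 ← R3 − 4·R1.
R4 ← R4 − 2·R1.
R2 ← R2 / (-6).
R1 ← R1 + 5/6·R2.
R3 ← R3 − 4/3·R2.
R4 ← R4 − 17/3·R2.
R3 ← R3 / (2/9).
R1 ← R1 + 7/18·R3.
R2 ← R2 − 1/3·R3.
R4 ← R4 − 49/9·R3.
R4 ← R4 / (-315/2).
R1 ← R1 − 43/4·R4.
R2 ← R2 + 19/2·R4.
R3 ← R3 − 28·R4.
Reading off the reduced rows gives x1 = 3, x2 = -5, x3 = -3, x4 = -1.

x1 = 3, x2 = -5, x3 = -3, x4 = -1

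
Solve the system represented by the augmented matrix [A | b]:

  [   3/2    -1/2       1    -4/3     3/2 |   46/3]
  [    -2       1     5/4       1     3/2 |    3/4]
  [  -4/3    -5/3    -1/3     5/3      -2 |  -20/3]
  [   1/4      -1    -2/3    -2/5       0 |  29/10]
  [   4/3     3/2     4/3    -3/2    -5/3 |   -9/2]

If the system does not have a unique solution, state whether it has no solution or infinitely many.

Row-reduce the augmented matrix:
R1 ← R1 / (3/2).
R2 ← R2 + 2·R1.
R3 ← R3 + 4/3·R1.
R4 ← R4 − 1/4·R1.
R5 ← R5 − 4/3·R1.
R2 ← R2 / (1/3).
R1 ← R1 + 1/3·R2.
R3 ← R3 + 19/9·R2.
R4 ← R4 + 11/12·R2.
R5 ← R5 − 35/18·R2.
R3 ← R3 / (203/12).
R1 ← R1 − 13/4·R3.
R2 ← R2 − 31/4·R3.
R4 ← R4 − 301/48·R3.
R5 ← R5 + 117/8·R3.
R4 ← R4 / (-3493/5220).
R1 ← R1 + 165/203·R4.
R2 ← R2 + 181/609·R4.
R3 ← R3 + 160/609·R4.
R5 ← R5 − 694/1827·R4.
R5 ← R5 / (-295727/73353).
R1 ← R1 + 32700/24451·R5.
R2 ← R2 − 639/24451·R5.
R3 ← R3 − 17586/24451·R5.
R4 ← R4 + 7335/3493·R5.
Reading off the reduced rows gives x_1 = 2, x_2 = -4, x_3 = 3, x_4 = -1, x_5 = 4.

x_1 = 2, x_2 = -4, x_3 = 3, x_4 = -1, x_5 = 4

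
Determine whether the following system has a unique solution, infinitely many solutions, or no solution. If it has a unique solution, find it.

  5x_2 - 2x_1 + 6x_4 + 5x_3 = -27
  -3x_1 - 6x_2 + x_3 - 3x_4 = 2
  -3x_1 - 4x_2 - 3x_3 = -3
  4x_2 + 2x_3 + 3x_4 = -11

x_1 = 2, x_2 = 0, x_3 = -1, x_4 = -3

Row-reduce the augmented matrix:
R1 ← R1 / (-2).
R2 ← R2 + 3·R1.
R3 ← R3 + 3·R1.
R2 ← R2 / (-27/2).
R1 ← R1 + 5/2·R2.
R3 ← R3 + 23/2·R2.
R4 ← R4 − 4·R2.
R3 ← R3 / (-134/27).
R1 ← R1 + 35/27·R3.
R2 ← R2 − 13/27·R3.
R4 ← R4 − 2/27·R3.
R4 ← R4 / (-36/67).
R1 ← R1 + 147/134·R4.
R2 ← R2 − 135/134·R4.
R3 ← R3 + 33/134·R4.
Reading off the reduced rows gives x_1 = 2, x_2 = 0, x_3 = -1, x_4 = -3.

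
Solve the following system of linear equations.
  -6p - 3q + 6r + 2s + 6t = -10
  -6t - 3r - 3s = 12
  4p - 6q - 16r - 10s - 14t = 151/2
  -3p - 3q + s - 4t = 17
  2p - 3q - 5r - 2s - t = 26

Row-reduce:
R1 ← R1 / (-6).
R3 ← R3 − 4·R1.
R4 ← R4 + 3·R1.
R5 ← R5 − 2·R1.
Swap R2 and R3.
R2 ← R2 / (-8).
R1 ← R1 − 1/2·R2.
R4 ← R4 + 3/2·R2.
R5 ← R5 + 4·R2.
R3 ← R3 / (-3).
R1 ← R1 + 7/4·R3.
R2 ← R2 − 3/2·R3.
R4 ← R4 + 3/4·R3.
R5 ← R5 − 3·R3.
R4 ← R4 / (19/8).
R1 ← R1 − 7/8·R4.
R2 ← R2 + 5/12·R4.
R3 ← R3 − 1·R4.
Row 5 reduces to 0 = 1/4, a contradiction. The system is inconsistent.

no solution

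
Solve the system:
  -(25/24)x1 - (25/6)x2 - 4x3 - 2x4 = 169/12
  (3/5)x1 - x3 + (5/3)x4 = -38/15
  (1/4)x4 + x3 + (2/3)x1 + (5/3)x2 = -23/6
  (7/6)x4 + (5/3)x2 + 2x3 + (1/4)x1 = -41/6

Row-reduce:
R1 ← R1 / (-25/24).
R2 ← R2 − 3/5·R1.
R3 ← R3 − 2/3·R1.
R4 ← R4 − 1/4·R1.
R2 ← R2 / (-12/5).
R1 ← R1 − 4·R2.
R3 ← R3 + 1·R2.
R4 ← R4 − 2/3·R2.
R3 ← R3 / (-11/60).
R1 ← R1 + 5/3·R3.
R2 ← R2 − 413/300·R3.
R4 ← R4 − 11/90·R3.
Rank is 3 with 4 unknowns, leaving x4 free.

infinitely many solutions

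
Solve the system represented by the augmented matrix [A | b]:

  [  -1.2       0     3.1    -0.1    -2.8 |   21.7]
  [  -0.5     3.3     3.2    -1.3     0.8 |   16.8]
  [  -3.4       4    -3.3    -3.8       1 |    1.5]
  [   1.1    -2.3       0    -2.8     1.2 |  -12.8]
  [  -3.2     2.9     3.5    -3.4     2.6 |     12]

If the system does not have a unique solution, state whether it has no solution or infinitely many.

Row-reduce the augmented matrix:
R1 ← R1 / (-6/5).
R2 ← R2 + 1/2·R1.
R3 ← R3 + 17/5·R1.
R4 ← R4 − 11/10·R1.
R5 ← R5 + 16/5·R1.
R2 ← R2 / (33/10).
R3 ← R3 − 4·R2.
R4 ← R4 + 23/10·R2.
R5 ← R5 − 29/10·R2.
R3 ← R3 / (-5701/396).
R1 ← R1 + 31/12·R3.
R2 ← R2 − 229/396·R3.
R4 ← R4 − 413/99·R3.
R5 ← R5 + 25517/3960·R3.
R4 ← R4 / (-247751/57010).
R1 ← R1 − 25123/57010·R4.
R2 ← R2 + 26299/57010·R4.
R3 ← R3 − 3943/28505·R4.
R5 ← R5 + 647743/570100·R4.
R5 ← R5 / (60818587/12387550).
R1 ← R1 − 239069/176965·R5.
R2 ← R2 − 116293/176965·R5.
R3 ← R3 + 488564/1238755·R5.
R4 ← R4 + 108428/247751·R5.
Reading off the reduced rows gives x_1 = -1, x_2 = 3, x_3 = 3, x_4 = 0, x_5 = -4.

x_1 = -1, x_2 = 3, x_3 = 3, x_4 = 0, x_5 = -4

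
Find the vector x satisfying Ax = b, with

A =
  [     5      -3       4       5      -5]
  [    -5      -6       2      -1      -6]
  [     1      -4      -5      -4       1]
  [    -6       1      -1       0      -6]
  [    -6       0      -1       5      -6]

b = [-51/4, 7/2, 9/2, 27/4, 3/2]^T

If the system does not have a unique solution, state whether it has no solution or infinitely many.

x_1 = -1, x_2 = 1/4, x_3 = -1/2, x_4 = -1, x_5 = 0

Row-reduce the augmented matrix:
R1 ← R1 / (5).
R2 ← R2 + 5·R1.
R3 ← R3 − 1·R1.
R4 ← R4 + 6·R1.
R5 ← R5 + 6·R1.
R2 ← R2 / (-9).
R1 ← R1 + 3/5·R2.
R3 ← R3 + 17/5·R2.
R4 ← R4 + 13/5·R2.
R5 ← R5 + 18/5·R2.
R3 ← R3 / (-121/15).
R1 ← R1 − 2/5·R3.
R2 ← R2 + 2/3·R3.
R4 ← R4 − 31/15·R3.
R5 ← R5 − 7/5·R3.
R4 ← R4 / (1153/363).
R1 ← R1 − 149/363·R4.
R2 ← R2 − 34/363·R4.
R3 ← R3 − 293/363·R4.
R5 ← R5 − 3002/363·R4.
R5 ← R5 / (14219/1153).
R1 ← R1 − 1124/1153·R5.
R2 ← R2 − 1069/1153·R5.
R3 ← R3 − 1243/1153·R5.
R4 ← R4 + 2630/1153·R5.
Reading off the reduced rows gives x_1 = -1, x_2 = 1/4, x_3 = -1/2, x_4 = -1, x_5 = 0.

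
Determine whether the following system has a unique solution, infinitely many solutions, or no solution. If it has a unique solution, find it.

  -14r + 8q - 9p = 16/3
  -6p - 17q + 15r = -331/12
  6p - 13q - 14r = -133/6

p = 1/2, q = 5/3, r = 1/4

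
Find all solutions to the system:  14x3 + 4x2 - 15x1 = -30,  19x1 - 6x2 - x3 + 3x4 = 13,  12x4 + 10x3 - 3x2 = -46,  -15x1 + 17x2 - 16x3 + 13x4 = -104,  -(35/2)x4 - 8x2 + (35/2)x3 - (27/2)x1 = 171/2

Row-reduce:
R1 ← R1 / (-15).
R2 ← R2 − 19·R1.
R4 ← R4 + 15·R1.
R5 ← R5 + 27/2·R1.
R2 ← R2 / (-14/15).
R1 ← R1 + 4/15·R2.
R3 ← R3 + 3·R2.
R4 ← R4 − 13·R2.
R5 ← R5 + 58/5·R2.
R3 ← R3 / (-613/14).
R1 ← R1 + 40/7·R3.
R2 ← R2 + 251/14·R3.
R4 ← R4 − 2843/14·R3.
R5 ← R5 + 2843/14·R3.
R4 ← R4 / (40285/613).
R1 ← R1 + 714/613·R4.
R2 ← R2 + 2562/613·R4.
R3 ← R3 + 33/613·R4.
R5 ← R5 + 40285/613·R4.
Row 5 reduces to 0 = 1, a contradiction. The system is inconsistent.

no solution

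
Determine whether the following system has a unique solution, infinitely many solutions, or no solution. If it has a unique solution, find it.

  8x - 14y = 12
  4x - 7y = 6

infinitely many solutions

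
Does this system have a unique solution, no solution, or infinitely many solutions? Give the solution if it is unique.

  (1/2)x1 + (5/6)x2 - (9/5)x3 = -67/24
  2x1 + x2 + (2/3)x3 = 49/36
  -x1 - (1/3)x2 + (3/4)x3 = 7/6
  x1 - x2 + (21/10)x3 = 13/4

Row-reduce the augmented matrix:
R1 ← R1 / (1/2).
R2 ← R2 − 2·R1.
R3 ← R3 + 1·R1.
R4 ← R4 − 1·R1.
R2 ← R2 / (-7/3).
R1 ← R1 − 5/3·R2.
R3 ← R3 − 4/3·R2.
R4 ← R4 + 8/3·R2.
R3 ← R3 / (691/420).
R1 ← R1 − 212/105·R3.
R2 ← R2 + 118/35·R3.
R4 ← R4 + 691/210·R3.
R4 reduces to 0 = 0, so the extra equation is consistent.
Reading off the reduced rows gives x1 = 0, x2 = 1/4, x3 = 5/3.

x1 = 0, x2 = 1/4, x3 = 5/3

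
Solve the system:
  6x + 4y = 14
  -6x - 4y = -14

Row-reduce:
R1 ← R1 / (6).
R2 ← R2 + 6·R1.
Rank is 1 with 2 unknowns, leaving y free.

infinitely many solutions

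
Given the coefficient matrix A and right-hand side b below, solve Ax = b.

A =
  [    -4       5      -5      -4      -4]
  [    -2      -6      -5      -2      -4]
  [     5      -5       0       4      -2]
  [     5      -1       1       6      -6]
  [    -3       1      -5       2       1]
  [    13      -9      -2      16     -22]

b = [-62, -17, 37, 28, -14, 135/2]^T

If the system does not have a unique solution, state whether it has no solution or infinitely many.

no solution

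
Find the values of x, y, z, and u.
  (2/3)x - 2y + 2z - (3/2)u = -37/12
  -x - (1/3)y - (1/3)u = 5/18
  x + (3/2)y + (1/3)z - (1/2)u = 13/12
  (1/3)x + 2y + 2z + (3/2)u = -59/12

Row-reduce the augmented matrix:
R1 ← R1 / (2/3).
R2 ← R2 + 1·R1.
R3 ← R3 − 1·R1.
R4 ← R4 − 1/3·R1.
R2 ← R2 / (-10/3).
R1 ← R1 + 3·R2.
R3 ← R3 − 9/2·R2.
R4 ← R4 − 3·R2.
R3 ← R3 / (83/60).
R1 ← R1 − 3/10·R3.
R2 ← R2 + 9/10·R3.
R4 ← R4 − 37/10·R3.
R4 ← R4 / (759/166).
R1 ← R1 − 75/166·R4.
R2 ← R2 + 59/166·R4.
R3 ← R3 + 417/332·R4.
Reading off the reduced rows gives x = 0, y = 2/3, z = -2, u = -3/2.

x = 0, y = 2/3, z = -2, u = -3/2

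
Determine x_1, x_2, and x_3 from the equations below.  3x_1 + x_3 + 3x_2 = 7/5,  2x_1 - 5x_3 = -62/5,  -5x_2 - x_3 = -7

Row-reduce the augmented matrix:
R1 ← R1 / (3).
R2 ← R2 − 2·R1.
R2 ← R2 / (-2).
R1 ← R1 − 1·R2.
R3 ← R3 + 5·R2.
R3 ← R3 / (79/6).
R1 ← R1 + 5/2·R3.
R2 ← R2 − 17/6·R3.
Reading off the reduced rows gives x_1 = -6/5, x_2 = 1, x_3 = 2.

x_1 = -6/5, x_2 = 1, x_3 = 2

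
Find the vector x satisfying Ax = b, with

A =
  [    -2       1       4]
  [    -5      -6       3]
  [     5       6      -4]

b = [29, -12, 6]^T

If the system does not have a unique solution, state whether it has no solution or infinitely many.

x_1 = 0, x_2 = 5, x_3 = 6

Row-reduce the augmented matrix:
R1 ← R1 / (-2).
R2 ← R2 + 5·R1.
R3 ← R3 − 5·R1.
R2 ← R2 / (-17/2).
R1 ← R1 + 1/2·R2.
R3 ← R3 − 17/2·R2.
R3 ← R3 / (-1).
R1 ← R1 + 27/17·R3.
R2 ← R2 − 14/17·R3.
Reading off the reduced rows gives x_1 = 0, x_2 = 5, x_3 = 6.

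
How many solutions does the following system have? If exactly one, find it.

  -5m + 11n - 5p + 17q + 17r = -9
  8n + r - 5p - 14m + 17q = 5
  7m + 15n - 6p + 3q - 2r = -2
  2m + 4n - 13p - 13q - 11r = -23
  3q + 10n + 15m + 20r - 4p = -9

m = 3, n = -3, p = -1, q = 4, r = -2

Row-reduce the augmented matrix:
R1 ← R1 / (-5).
R2 ← R2 + 14·R1.
R3 ← R3 − 7·R1.
R4 ← R4 − 2·R1.
R5 ← R5 − 15·R1.
R2 ← R2 / (-114/5).
R1 ← R1 + 11/5·R2.
R3 ← R3 − 152/5·R2.
R4 ← R4 − 42/5·R2.
R5 ← R5 − 43·R2.
R3 ← R3 / (-1).
R1 ← R1 − 5/38·R3.
R2 ← R2 + 15/38·R3.
R4 ← R4 + 222/19·R3.
R5 ← R5 + 77/38·R3.
R4 ← R4 / (2776/19).
R1 ← R1 + 87/38·R4.
R2 ← R2 − 261/38·R4.
R3 ← R3 − 14·R4.
R5 ← R5 − 937/38·R4.
R5 ← R5 / (-15387/1388).
R1 ← R1 − 3941/1388·R5.
R2 ← R2 + 13261/4164·R5.
R3 ← R3 + 2890/1041·R5.
R4 ← R4 − 2137/694·R5.
Reading off the reduced rows gives m = 3, n = -3, p = -1, q = 4, r = -2.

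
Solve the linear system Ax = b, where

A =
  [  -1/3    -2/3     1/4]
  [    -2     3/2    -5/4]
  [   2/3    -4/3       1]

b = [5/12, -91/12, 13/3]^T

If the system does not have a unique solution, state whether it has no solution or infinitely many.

x_1 = 2, x_2 = -1, x_3 = 5/3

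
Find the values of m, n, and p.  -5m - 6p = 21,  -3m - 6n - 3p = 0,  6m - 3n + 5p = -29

m = -3, n = 2, p = -1

Row-reduce the augmented matrix:
R1 ← R1 / (-5).
R2 ← R2 + 3·R1.
R3 ← R3 − 6·R1.
R2 ← R2 / (-6).
R3 ← R3 + 3·R2.
R3 ← R3 / (-5/2).
R1 ← R1 − 6/5·R3.
R2 ← R2 + 1/10·R3.
Reading off the reduced rows gives m = -3, n = 2, p = -1.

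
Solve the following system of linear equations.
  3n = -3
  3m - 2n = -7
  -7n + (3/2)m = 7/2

no solution

Row-reduce:
Swap R1 and R2.
R1 ← R1 / (3).
R3 ← R3 − 3/2·R1.
R2 ← R2 / (3).
R1 ← R1 + 2/3·R2.
R3 ← R3 + 6·R2.
Row 3 reduces to 0 = 1, a contradiction. The system is inconsistent.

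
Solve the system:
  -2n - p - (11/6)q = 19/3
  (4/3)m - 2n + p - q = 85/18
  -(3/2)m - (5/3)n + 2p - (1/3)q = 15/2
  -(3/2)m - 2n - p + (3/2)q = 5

m = -4/3, n = -5/2, p = 1/2, q = -1

Row-reduce the augmented matrix:
Swap R1 and R2.
R1 ← R1 / (4/3).
R3 ← R3 + 3/2·R1.
R4 ← R4 + 3/2·R1.
R2 ← R2 / (-2).
R1 ← R1 + 3/2·R2.
R3 ← R3 + 47/12·R2.
R4 ← R4 + 17/4·R2.
R3 ← R3 / (61/12).
R1 ← R1 − 3/2·R3.
R2 ← R2 − 1/2·R3.
R4 ← R4 − 9/4·R3.
R4 ← R4 / (4871/1464).
R1 ← R1 + 1/244·R4.
R2 ← R2 − 345/488·R4.
R3 ← R3 − 307/732·R4.
Reading off the reduced rows gives m = -4/3, n = -5/2, p = 1/2, q = -1.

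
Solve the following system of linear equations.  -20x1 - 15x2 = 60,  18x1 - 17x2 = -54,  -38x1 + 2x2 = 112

no solution

Row-reduce:
R1 ← R1 / (-20).
R2 ← R2 − 18·R1.
R3 ← R3 + 38·R1.
R2 ← R2 / (-61/2).
R1 ← R1 − 3/4·R2.
R3 ← R3 − 61/2·R2.
Row 3 reduces to 0 = -2, a contradiction. The system is inconsistent.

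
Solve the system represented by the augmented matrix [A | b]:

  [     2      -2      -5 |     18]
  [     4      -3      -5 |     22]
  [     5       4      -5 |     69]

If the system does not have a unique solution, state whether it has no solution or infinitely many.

x_1 = 5, x_2 = 6, x_3 = -4

Row-reduce the augmented matrix:
R1 ← R1 / (2).
R2 ← R2 − 4·R1.
R3 ← R3 − 5·R1.
R1 ← R1 + 1·R2.
R3 ← R3 − 9·R2.
R3 ← R3 / (-75/2).
R1 ← R1 − 5/2·R3.
R2 ← R2 − 5·R3.
Reading off the reduced rows gives x_1 = 5, x_2 = 6, x_3 = -4.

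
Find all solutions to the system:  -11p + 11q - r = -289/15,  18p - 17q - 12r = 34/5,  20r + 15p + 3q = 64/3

Row-reduce the augmented matrix:
R1 ← R1 / (-11).
R2 ← R2 − 18·R1.
R3 ← R3 − 15·R1.
R1 ← R1 + 1·R2.
R3 ← R3 − 18·R2.
R3 ← R3 / (2905/11).
R1 ← R1 + 149/11·R3.
R2 ← R2 + 150/11·R3.
Reading off the reduced rows gives p = -2/5, q = -2, r = 5/3.

p = -2/5, q = -2, r = 5/3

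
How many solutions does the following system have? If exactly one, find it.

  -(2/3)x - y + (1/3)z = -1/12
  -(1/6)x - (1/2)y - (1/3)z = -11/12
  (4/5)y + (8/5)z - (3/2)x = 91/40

x = 3/4, y = 1/4, z = 2

Row-reduce the augmented matrix:
R1 ← R1 / (-2/3).
R2 ← R2 + 1/6·R1.
R3 ← R3 + 3/2·R1.
R2 ← R2 / (-1/4).
R1 ← R1 − 3/2·R2.
R3 ← R3 − 61/20·R2.
R3 ← R3 / (-127/30).
R1 ← R1 + 3·R3.
R2 ← R2 − 5/3·R3.
Reading off the reduced rows gives x = 3/4, y = 1/4, z = 2.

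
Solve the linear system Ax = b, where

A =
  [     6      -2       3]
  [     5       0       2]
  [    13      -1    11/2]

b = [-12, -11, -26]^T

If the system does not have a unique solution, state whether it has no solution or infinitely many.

no solution

Row-reduce:
R1 ← R1 / (6).
R2 ← R2 − 5·R1.
R3 ← R3 − 13·R1.
R2 ← R2 / (5/3).
R1 ← R1 + 1/3·R2.
R3 ← R3 − 10/3·R2.
Row 3 reduces to 0 = 2, a contradiction. The system is inconsistent.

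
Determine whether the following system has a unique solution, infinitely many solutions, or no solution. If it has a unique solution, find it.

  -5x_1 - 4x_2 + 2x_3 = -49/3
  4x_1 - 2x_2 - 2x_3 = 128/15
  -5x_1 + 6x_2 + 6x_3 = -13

x_1 = 9/5, x_2 = 1, x_3 = -5/3

Row-reduce the augmented matrix:
R1 ← R1 / (-5).
R2 ← R2 − 4·R1.
R3 ← R3 + 5·R1.
R2 ← R2 / (-26/5).
R1 ← R1 − 4/5·R2.
R3 ← R3 − 10·R2.
R3 ← R3 / (42/13).
R1 ← R1 + 6/13·R3.
R2 ← R2 − 1/13·R3.
Reading off the reduced rows gives x_1 = 9/5, x_2 = 1, x_3 = -5/3.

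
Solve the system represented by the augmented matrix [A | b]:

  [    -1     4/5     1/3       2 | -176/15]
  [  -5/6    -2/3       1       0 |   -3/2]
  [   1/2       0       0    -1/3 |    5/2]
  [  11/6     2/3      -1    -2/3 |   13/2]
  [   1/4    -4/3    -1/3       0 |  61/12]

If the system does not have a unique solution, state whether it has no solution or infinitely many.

x_1 = 3, x_2 = -3, x_3 = -1, x_4 = -3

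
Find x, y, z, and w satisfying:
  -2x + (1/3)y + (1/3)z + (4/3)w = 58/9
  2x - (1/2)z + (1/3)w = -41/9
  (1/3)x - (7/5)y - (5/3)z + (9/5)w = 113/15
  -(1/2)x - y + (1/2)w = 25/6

x = -3, y = -2, z = -2, w = 4/3

Row-reduce the augmented matrix:
R1 ← R1 / (-2).
R2 ← R2 − 2·R1.
R3 ← R3 − 1/3·R1.
R4 ← R4 + 1/2·R1.
R2 ← R2 / (1/3).
R1 ← R1 + 1/6·R2.
R3 ← R3 + 121/90·R2.
R4 ← R4 + 13/12·R2.
R3 ← R3 / (-137/60).
R1 ← R1 + 1/4·R3.
R2 ← R2 + 1/2·R3.
R4 ← R4 + 5/8·R3.
R4 ← R4 / (437/137).
R1 ← R1 + 325/411·R4.
R2 ← R2 − 1268/411·R4.
R3 ← R3 + 1574/411·R4.
Reading off the reduced rows gives x = -3, y = -2, z = -2, w = 4/3.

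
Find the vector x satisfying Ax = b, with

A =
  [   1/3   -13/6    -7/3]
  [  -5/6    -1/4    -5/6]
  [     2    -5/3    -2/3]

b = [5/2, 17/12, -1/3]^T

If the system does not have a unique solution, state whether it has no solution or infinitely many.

infinitely many solutions

Row-reduce:
R1 ← R1 / (1/3).
R2 ← R2 + 5/6·R1.
R3 ← R3 − 2·R1.
R2 ← R2 / (-17/3).
R1 ← R1 + 13/2·R2.
R3 ← R3 − 34/3·R2.
Rank is 2 with 3 unknowns, leaving x_3 free.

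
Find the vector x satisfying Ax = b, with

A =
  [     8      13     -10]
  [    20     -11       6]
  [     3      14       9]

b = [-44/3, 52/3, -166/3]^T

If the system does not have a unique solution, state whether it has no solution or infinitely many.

Row-reduce the augmented matrix:
R1 ← R1 / (8).
R2 ← R2 − 20·R1.
R3 ← R3 − 3·R1.
R2 ← R2 / (-87/2).
R1 ← R1 − 13/8·R2.
R3 ← R3 − 73/8·R2.
R3 ← R3 / (1675/87).
R1 ← R1 + 8/87·R3.
R2 ← R2 + 62/87·R3.
Reading off the reduced rows gives x_1 = 0, x_2 = -8/3, x_3 = -2.

x_1 = 0, x_2 = -8/3, x_3 = -2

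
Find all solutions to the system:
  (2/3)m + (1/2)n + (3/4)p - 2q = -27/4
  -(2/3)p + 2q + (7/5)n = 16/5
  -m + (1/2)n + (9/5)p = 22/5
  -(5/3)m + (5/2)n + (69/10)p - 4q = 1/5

Row-reduce:
R1 ← R1 / (2/3).
R3 ← R3 + 1·R1.
R4 ← R4 + 5/3·R1.
R2 ← R2 / (7/5).
R1 ← R1 − 3/4·R2.
R3 ← R3 − 5/4·R2.
R4 ← R4 − 15/4·R2.
R3 ← R3 / (2957/840).
R1 ← R1 − 83/56·R3.
R2 ← R2 + 10/21·R3.
R4 ← R4 − 2957/280·R3.
Row 4 reduces to 0 = 1/2, a contradiction. The system is inconsistent.

no solution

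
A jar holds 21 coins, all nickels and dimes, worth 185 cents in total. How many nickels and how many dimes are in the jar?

nickels: 5, dimes: 16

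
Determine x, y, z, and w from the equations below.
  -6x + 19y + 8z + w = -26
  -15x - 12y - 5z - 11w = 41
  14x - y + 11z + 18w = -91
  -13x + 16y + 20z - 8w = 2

x = 2, y = 0, z = -1, w = -6

Row-reduce the augmented matrix:
R1 ← R1 / (-6).
R2 ← R2 + 15·R1.
R3 ← R3 − 14·R1.
R4 ← R4 + 13·R1.
R2 ← R2 / (-119/2).
R1 ← R1 + 19/6·R2.
R3 ← R3 − 130/3·R2.
R4 ← R4 + 151/6·R2.
R3 ← R3 / (4091/357).
R1 ← R1 + 1/357·R3.
R2 ← R2 − 50/119·R3.
R4 ← R4 − 4727/357·R3.
R4 ← R4 / (-67872/4091).
R1 ← R1 − 2268/4091·R4.
R2 ← R2 + 647/4091·R4.
R3 ← R3 − 3749/4091·R4.
Reading off the reduced rows gives x = 2, y = 0, z = -1, w = -6.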